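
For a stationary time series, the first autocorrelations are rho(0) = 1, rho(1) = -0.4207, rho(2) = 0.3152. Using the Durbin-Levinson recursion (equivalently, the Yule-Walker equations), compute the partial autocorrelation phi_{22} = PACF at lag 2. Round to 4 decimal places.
\phi_{22} = 0.1679

The PACF at lag k is phi_{kk}, the last component of the solution
to the Yule-Walker system G_k phi = r_k where
  (G_k)_{ij} = rho(|i - j|), (r_k)_i = rho(i), i,j = 1..k.
Equivalently, Durbin-Levinson gives phi_{kk} iteratively:
  phi_{11} = rho(1)
  phi_{kk} = [rho(k) - sum_{j=1..k-1} phi_{k-1,j} rho(k-j)]
            / [1 - sum_{j=1..k-1} phi_{k-1,j} rho(j)],
  phi_{k,j} = phi_{k-1,j} - phi_{kk} phi_{k-1,k-j},  j = 1..k-1.
Step k = 1:
  phi_11 = rho(1) = -0.4207.
Step k = 2:
  phi_22 = [rho(2) - phi_11 rho(1)] / [1 - phi_11 rho(1)] = [0.3152 - (-0.4207)(-0.4207)] / [1 - (-0.4207)(-0.4207)]
         = 0.13821151 / 0.82301151 = 0.1679.
Therefore phi_{22} = 0.1679.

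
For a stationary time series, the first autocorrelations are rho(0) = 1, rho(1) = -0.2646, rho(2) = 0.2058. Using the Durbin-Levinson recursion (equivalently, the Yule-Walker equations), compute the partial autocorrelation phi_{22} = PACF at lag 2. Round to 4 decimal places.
\phi_{22} = 0.1460

The PACF at lag k is phi_{kk}, the last component of the solution
to the Yule-Walker system G_k phi = r_k where
  (G_k)_{ij} = rho(|i - j|), (r_k)_i = rho(i), i,j = 1..k.
Equivalently, Durbin-Levinson gives phi_{kk} iteratively:
  phi_{11} = rho(1)
  phi_{kk} = [rho(k) - sum_{j=1..k-1} phi_{k-1,j} rho(k-j)]
            / [1 - sum_{j=1..k-1} phi_{k-1,j} rho(j)],
  phi_{k,j} = phi_{k-1,j} - phi_{kk} phi_{k-1,k-j},  j = 1..k-1.
Step k = 1:
  phi_11 = rho(1) = -0.2646.
Step k = 2:
  phi_22 = [rho(2) - phi_11 rho(1)] / [1 - phi_11 rho(1)] = [0.2058 - (-0.2646)(-0.2646)] / [1 - (-0.2646)(-0.2646)]
         = 0.13578684 / 0.92998684 = 0.146.
Therefore phi_{22} = 0.1460.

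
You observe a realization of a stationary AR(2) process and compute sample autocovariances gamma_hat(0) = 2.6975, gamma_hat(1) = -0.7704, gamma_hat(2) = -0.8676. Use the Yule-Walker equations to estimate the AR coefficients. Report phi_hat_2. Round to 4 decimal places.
\hat\phi_{2} = -0.4390

The Yule-Walker equations for an AR(p) process read, in matrix form,
  Gamma_p phi = r_p,   with   (Gamma_p)_{ij} = gamma(|i - j|),
                       (r_p)_i = gamma(i),   i,j = 1..p.
Substitute the sample gammas (Toeplitz matrix and right-hand side of size 2):
  Gamma_p = [[2.6975, -0.7704], [-0.7704, 2.6975]]
  r_p     = [-0.7704, -0.8676]
Written out:
  2.6975 phi_1 - 0.7704 phi_2 = -0.7704
  -0.7704 phi_1 + 2.6975 phi_2 = -0.8676
Solve by Cramer's rule:
  det = gamma(0)^2 - gamma(1)^2 = (2.6975)^2 - (-0.7704)^2 = 7.27650625 - 0.59351616 = 6.68299009
  phi_hat_1 = [gamma(1) gamma(0) - gamma(1) gamma(2)] / det = [(-0.7704)(2.6975) - (-0.7704)(-0.8676)] / 6.68299009 = -2.74655304 / 6.68299009 = -0.411
  phi_hat_2 = [gamma(0) gamma(2) - gamma(1)^2] / det = [(2.6975)(-0.8676) - (-0.7704)^2] / 6.68299009 = -2.93386716 / 6.68299009 = -0.439
So phi_hat = [-0.4110, -0.4390].
Therefore phi_hat_2 = -0.4390.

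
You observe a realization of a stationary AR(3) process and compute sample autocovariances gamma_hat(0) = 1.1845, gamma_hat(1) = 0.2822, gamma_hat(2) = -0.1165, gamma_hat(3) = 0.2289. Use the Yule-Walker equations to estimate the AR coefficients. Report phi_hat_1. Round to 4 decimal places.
\hat\phi_{1} = 0.3240

The Yule-Walker equations for an AR(p) process read, in matrix form,
  Gamma_p phi = r_p,   with   (Gamma_p)_{ij} = gamma(|i - j|),
                       (r_p)_i = gamma(i),   i,j = 1..p.
Substitute the sample gammas (Toeplitz matrix and right-hand side of size 3):
  Gamma_p = [[1.1845, 0.2822, -0.1165], [0.2822, 1.1845, 0.2822], [-0.1165, 0.2822, 1.1845]]
  r_p     = [0.2822, -0.1165, 0.2289]
Written out (R1..R3):
  (R1) 1.1845 phi_1 + 0.2822 phi_2 - 0.1165 phi_3 = 0.2822
  (R2) 0.2822 phi_1 + 1.1845 phi_2 + 0.2822 phi_3 = -0.1165
  (R3) -0.1165 phi_1 + 0.2822 phi_2 + 1.1845 phi_3 = 0.2289
Gaussian elimination:
  R2 <- R2 - (0.2822/1.1845) R1 = R2 - (0.238244) R1:  1.117268 phi_2 + 0.309955 phi_3 = -0.183732
  R3 <- R3 - (-0.1165/1.1845) R1 = R3 - (-0.098354) R1:  0.309955 phi_2 + 1.173042 phi_3 = 0.256655
  R3 <- R3 - (0.309955/1.117268) R2 = R3 - (0.277423) R2:  1.087053 phi_3 = 0.307627
Back-substitution:
  phi_hat_3 = 0.307627 / 1.087053 = 0.282992
  phi_hat_2 = (-0.183732 - (0.309955)(0.282992)) / 1.117268 = -0.242956
  phi_hat_1 = (0.2822 - (0.2822)(-0.242956) - (-0.1165)(0.282992)) / 1.1845 = 0.32396
So phi_hat = [0.3240, -0.2430, 0.2830].
Therefore phi_hat_1 = 0.3240.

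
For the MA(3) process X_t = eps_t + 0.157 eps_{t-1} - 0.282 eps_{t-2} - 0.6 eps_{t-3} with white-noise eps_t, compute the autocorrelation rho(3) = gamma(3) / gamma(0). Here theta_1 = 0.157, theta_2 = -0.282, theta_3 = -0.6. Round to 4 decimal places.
\rho(3) = -0.4098

For an MA(q) process with theta_0 = 1, the autocovariance is
  gamma(k) = sigma^2 * sum_{i=0..q-k} theta_i * theta_{i+k},
and rho(k) = gamma(k) / gamma(0). Sigma^2 cancels.
  numerator   = (1)*(-0.6) = -0.6.
  denominator = (1)^2 + (0.157)^2 + (-0.282)^2 + (-0.6)^2 = 1.464173.
  rho(3) = -0.6 / 1.464173 = -0.4098.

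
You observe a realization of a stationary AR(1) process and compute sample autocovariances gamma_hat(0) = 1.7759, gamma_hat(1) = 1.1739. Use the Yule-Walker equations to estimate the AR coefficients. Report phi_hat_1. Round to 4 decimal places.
\hat\phi_{1} = 0.6610

The Yule-Walker equations for an AR(p) process read, in matrix form,
  Gamma_p phi = r_p,   with   (Gamma_p)_{ij} = gamma(|i - j|),
                       (r_p)_i = gamma(i),   i,j = 1..p.
Substitute the sample gammas (Toeplitz matrix and right-hand side of size 1):
  Gamma_p = [[1.7759]]
  r_p     = [1.1739]
With p = 1 this is the single equation gamma(0) phi_1 = gamma(1):
  phi_hat_1 = gamma(1) / gamma(0) = 1.1739 / 1.7759 = 0.6610.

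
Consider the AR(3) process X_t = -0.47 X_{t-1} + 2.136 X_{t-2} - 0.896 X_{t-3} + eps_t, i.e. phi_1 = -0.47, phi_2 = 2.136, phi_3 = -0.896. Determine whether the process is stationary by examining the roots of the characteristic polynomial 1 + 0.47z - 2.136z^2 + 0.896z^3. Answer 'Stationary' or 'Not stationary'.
\text{Not stationary}

The AR(p) characteristic polynomial is P(z) = 1 + 0.47z - 2.136z^2 + 0.896z^3.
Stationarity requires all roots to lie outside the unit circle, i.e. |z| > 1 for every root.
Degree 3: look for a simple real root z0 first, then factor out (1 - z/z0) and solve the remaining quadratic.
Testing z0 = 1.25: P(1.25) = 1 + (0.47)(1.25) + (-2.136)(1.25)^2 + (0.896)(1.25)^3
  = 1 + (0.5875) + (-3.3375) + (1.75) = 0.  So z_0 = 1.25 is a root, |z_0| = 1.25.
Divide out the factor (1 - 0.8 z) = (1 - z/z0) (since 1/z0 = 0.8):
  P(z) = (1 - 0.8 z)(1 + (1.27) z + (-1.12) z^2)
  [check: z-coef 1.27 - (0.8) = 0.47; z^2-coef -1.12 - (0.8)(1.27) = -2.136; z^3-coef -(0.8)(-1.12) = 0.896.]
Remaining roots from the quadratic factor 1 + (1.27) z + (-1.12) z^2:
  Set 1 + (1.27) z + (-1.12) z^2 = 0, i.e. a z^2 + b z + c = 0 with a = -1.12, b = 1.27, c = 1.
  Discriminant D = b^2 - 4ac = (1.27)^2 - 4*(-1.12)*1 = 1.6129 - (-4.48) = 6.0929.
  D >= 0, so the roots are real: z = (-b +/- sqrt(D)) / (2a) = (-1.27 +/- 2.46838) / (-2.24).
    z_1 = (-1.27 + 2.46838) / (-2.24) = -0.535,   |z_1| = 0.535.
    z_2 = (-1.27 - 2.46838) / (-2.24) = 1.6689,   |z_2| = 1.6689.
Moduli of all roots: 1.2500, 0.5350, 1.6689.
All moduli strictly greater than 1? No.
Verdict: Not stationary.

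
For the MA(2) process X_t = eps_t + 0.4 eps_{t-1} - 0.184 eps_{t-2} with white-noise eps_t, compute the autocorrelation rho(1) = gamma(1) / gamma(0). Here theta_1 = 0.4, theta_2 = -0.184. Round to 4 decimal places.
\rho(1) = 0.2734

For an MA(q) process with theta_0 = 1, the autocovariance is
  gamma(k) = sigma^2 * sum_{i=0..q-k} theta_i * theta_{i+k},
and rho(k) = gamma(k) / gamma(0). Sigma^2 cancels.
  numerator   = (1)*(0.4) + (0.4)*(-0.184) = 0.3264.
  denominator = (1)^2 + (0.4)^2 + (-0.184)^2 = 1.193856.
  rho(1) = 0.3264 / 1.193856 = 0.2734.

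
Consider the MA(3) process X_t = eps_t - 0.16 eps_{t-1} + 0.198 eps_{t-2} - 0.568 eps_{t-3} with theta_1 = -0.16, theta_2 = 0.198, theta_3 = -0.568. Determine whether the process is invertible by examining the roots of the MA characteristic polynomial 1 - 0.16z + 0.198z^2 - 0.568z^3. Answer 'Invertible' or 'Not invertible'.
\text{Invertible}

The MA(q) characteristic polynomial is P(z) = 1 - 0.16z + 0.198z^2 - 0.568z^3.
Invertibility requires all roots to lie outside the unit circle, i.e. |z| > 1 for every root.
Degree 3: look for a simple real root z0 first, then factor out (1 - z/z0) and solve the remaining quadratic.
Testing z0 = 1.25: P(1.25) = 1 + (-0.16)(1.25) + (0.198)(1.25)^2 + (-0.568)(1.25)^3
  = 1 + (-0.2) + (0.309375) + (-1.109375) = 0.  So z_0 = 1.25 is a root, |z_0| = 1.25.
Divide out the factor (1 - 0.8 z) = (1 - z/z0) (since 1/z0 = 0.8):
  P(z) = (1 - 0.8 z)(1 + (0.64) z + (0.71) z^2)
  [check: z-coef 0.64 - (0.8) = -0.16; z^2-coef 0.71 - (0.8)(0.64) = 0.198; z^3-coef -(0.8)(0.71) = -0.568.]
Remaining roots from the quadratic factor 1 + (0.64) z + (0.71) z^2:
  Set 1 + (0.64) z + (0.71) z^2 = 0, i.e. a z^2 + b z + c = 0 with a = 0.71, b = 0.64, c = 1.
  Discriminant D = b^2 - 4ac = (0.64)^2 - 4*(0.71)*1 = 0.4096 - (2.84) = -2.4304.
  D < 0, so the roots are the complex-conjugate pair z = (-b +/- i sqrt(-D)) / (2a) = -0.4507 +/- 1.0979i.
  For a conjugate pair |z|^2 = z * conj(z) = (product of roots) = c/a = 1/(0.71) = 1.408451, so |z| = sqrt(1.408451) = 1.1868 for both roots.
Moduli of all roots: 1.2500, 1.1868, 1.1868.
All moduli strictly greater than 1? Yes.
Verdict: Invertible.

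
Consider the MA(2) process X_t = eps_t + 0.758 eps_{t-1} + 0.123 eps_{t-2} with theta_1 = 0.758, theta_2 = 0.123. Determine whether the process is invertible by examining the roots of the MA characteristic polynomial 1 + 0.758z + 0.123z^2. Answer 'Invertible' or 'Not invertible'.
\text{Invertible}

The MA(q) characteristic polynomial is P(z) = 1 + 0.758z + 0.123z^2.
Invertibility requires all roots to lie outside the unit circle, i.e. |z| > 1 for every root.
Set 1 + (0.758) z + (0.123) z^2 = 0, i.e. a z^2 + b z + c = 0 with a = 0.123, b = 0.758, c = 1.
Discriminant D = b^2 - 4ac = (0.758)^2 - 4*(0.123)*1 = 0.574564 - (0.492) = 0.082564.
D >= 0, so the roots are real: z = (-b +/- sqrt(D)) / (2a) = (-0.758 +/- 0.28734) / (0.246).
  z_1 = (-0.758 + 0.28734) / (0.246) = -1.9133,   |z_1| = 1.9133.
  z_2 = (-0.758 - 0.28734) / (0.246) = -4.2493,   |z_2| = 4.2493.
Moduli of all roots: 1.9133, 4.2493.
All moduli strictly greater than 1? Yes.
Verdict: Invertible.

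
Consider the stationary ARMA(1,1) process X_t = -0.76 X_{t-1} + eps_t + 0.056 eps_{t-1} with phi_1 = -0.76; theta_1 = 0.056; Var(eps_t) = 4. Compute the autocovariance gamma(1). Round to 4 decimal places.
\gamma(1) = -6.3829

Multiply the model equation by X_{t-k} and take expectations. With theta_0 = psi_0 = 1 and psi_j the MA(infinity) weights, this gives
  gamma(k) - sum_i phi_i gamma(k-i) = c_k,
  c_k = sigma^2 * sum_{j=k..q} theta_j psi_{j-k}   (c_k = 0 for k > q),
using gamma(-m) = gamma(m).
psi-weights needed (psi_j = theta_j + sum_i phi_i psi_{j-i}):
  psi_1 = theta_1 + phi_1 = 0.056 + (-0.76) = -0.704
Right-hand sides:
  c_0 = sigma^2 (1 + theta_1 psi_1) = 4 * (1 + (0.056)(-0.704)) = 4 * 0.960576 = 3.842304
  c_1 = sigma^2 theta_1 = 4 * (0.056) = 0.224
  c_2 = 0
Equations for k = 0 and k = 1 (AR order 1):
  gamma(0) = phi_1 gamma(1) + c_0
  gamma(1) = phi_1 gamma(0) + c_1
Substituting the second into the first: gamma(0) (1 - phi_1^2) = c_0 + phi_1 c_1, so
  gamma(0) = (c_0 + phi_1 c_1) / (1 - phi_1^2) = (3.842304 + (-0.76)(0.224)) / (1 - (-0.76)^2) = 3.672064 / 0.4224 = 8.693333.
  gamma(1) = phi_1 gamma(0) + c_1 = (-0.76)(8.693333) + (0.224) = -6.382933.
Therefore gamma(1) = -6.3829 (to 4 decimal places).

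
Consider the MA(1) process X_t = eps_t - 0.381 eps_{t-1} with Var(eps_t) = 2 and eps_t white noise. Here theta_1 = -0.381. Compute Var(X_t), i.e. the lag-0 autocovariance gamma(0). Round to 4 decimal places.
\gamma(0) = 2.2903

For an MA(q) process X_t = eps_t + sum_i theta_i eps_{t-i} with
Var(eps_t) = sigma^2, the variance is
  gamma(0) = sigma^2 * (1 + sum_i theta_i^2).
  sum_i theta_i^2 = (-0.381)^2 = 0.145161.
  gamma(0) = 2 * (1 + 0.145161) = 2 * 1.145161 = 2.290322, which rounds to 2.2903.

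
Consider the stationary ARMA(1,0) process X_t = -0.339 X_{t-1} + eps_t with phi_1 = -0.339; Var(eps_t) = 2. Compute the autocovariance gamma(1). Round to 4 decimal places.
\gamma(1) = -0.7660

Multiply the model equation by X_{t-k} and take expectations. With theta_0 = psi_0 = 1 and psi_j the MA(infinity) weights, this gives
  gamma(k) - sum_i phi_i gamma(k-i) = c_k,
  c_k = sigma^2 * sum_{j=k..q} theta_j psi_{j-k}   (c_k = 0 for k > q),
using gamma(-m) = gamma(m).
Pure AR (q = 0): c_0 = sigma^2 = 2, c_k = 0 for k >= 1.
Equations for k = 0 and k = 1 (AR order 1):
  gamma(0) = phi_1 gamma(1) + c_0
  gamma(1) = phi_1 gamma(0) + c_1
Substituting the second into the first: gamma(0) (1 - phi_1^2) = c_0 + phi_1 c_1, so
  gamma(0) = c_0 / (1 - phi_1^2) = 2 / (1 - (-0.339)^2) = 2 / 0.885079 = 2.259685.
  gamma(1) = phi_1 gamma(0) = (-0.339)(2.259685) = -0.766033.
Therefore gamma(1) = -0.7660 (to 4 decimal places).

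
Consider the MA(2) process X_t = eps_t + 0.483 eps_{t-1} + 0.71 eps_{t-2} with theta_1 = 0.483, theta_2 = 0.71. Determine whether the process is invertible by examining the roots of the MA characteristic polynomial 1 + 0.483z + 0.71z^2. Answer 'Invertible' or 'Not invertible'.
\text{Invertible}

The MA(q) characteristic polynomial is P(z) = 1 + 0.483z + 0.71z^2.
Invertibility requires all roots to lie outside the unit circle, i.e. |z| > 1 for every root.
Set 1 + (0.483) z + (0.71) z^2 = 0, i.e. a z^2 + b z + c = 0 with a = 0.71, b = 0.483, c = 1.
Discriminant D = b^2 - 4ac = (0.483)^2 - 4*(0.71)*1 = 0.233289 - (2.84) = -2.606711.
D < 0, so the roots are the complex-conjugate pair z = (-b +/- i sqrt(-D)) / (2a) = -0.3401 +/- 1.137i.
For a conjugate pair |z|^2 = z * conj(z) = (product of roots) = c/a = 1/(0.71) = 1.408451, so |z| = sqrt(1.408451) = 1.1868 for both roots.
Moduli of all roots: 1.1868, 1.1868.
All moduli strictly greater than 1? Yes.
Verdict: Invertible.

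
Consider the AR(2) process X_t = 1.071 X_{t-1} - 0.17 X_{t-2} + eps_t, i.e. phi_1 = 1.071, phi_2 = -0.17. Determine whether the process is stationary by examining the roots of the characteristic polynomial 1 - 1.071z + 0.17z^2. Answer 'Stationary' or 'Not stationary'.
\text{Stationary}

The AR(p) characteristic polynomial is P(z) = 1 - 1.071z + 0.17z^2.
Stationarity requires all roots to lie outside the unit circle, i.e. |z| > 1 for every root.
Set 1 + (-1.071) z + (0.17) z^2 = 0, i.e. a z^2 + b z + c = 0 with a = 0.17, b = -1.071, c = 1.
Discriminant D = b^2 - 4ac = (-1.071)^2 - 4*(0.17)*1 = 1.147041 - (0.68) = 0.467041.
D >= 0, so the roots are real: z = (-b +/- sqrt(D)) / (2a) = (1.071 +/- 0.683404) / (0.34).
  z_1 = (1.071 + 0.683404) / (0.34) = 5.16,   |z_1| = 5.16.
  z_2 = (1.071 - 0.683404) / (0.34) = 1.14,   |z_2| = 1.14.
Moduli of all roots: 5.1600, 1.1400.
All moduli strictly greater than 1? Yes.
Verdict: Stationary.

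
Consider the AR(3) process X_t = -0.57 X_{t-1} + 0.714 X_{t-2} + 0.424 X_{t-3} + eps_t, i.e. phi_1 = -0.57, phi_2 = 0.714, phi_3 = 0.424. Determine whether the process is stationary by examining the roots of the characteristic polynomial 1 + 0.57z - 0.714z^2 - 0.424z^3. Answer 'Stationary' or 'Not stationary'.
\text{Stationary}

The AR(p) characteristic polynomial is P(z) = 1 + 0.57z - 0.714z^2 - 0.424z^3.
Stationarity requires all roots to lie outside the unit circle, i.e. |z| > 1 for every root.
Degree 3: look for a simple real root z0 first, then factor out (1 - z/z0) and solve the remaining quadratic.
Testing z0 = -1.25: P(-1.25) = 1 + (0.57)(-1.25) + (-0.714)(-1.25)^2 + (-0.424)(-1.25)^3
  = 1 + (-0.7125) + (-1.115625) + (0.828125) = 0.  So z_0 = -1.25 is a root, |z_0| = 1.25.
Divide out the factor (1 + 0.8 z) = (1 - z/z0) (since 1/z0 = -0.8):
  P(z) = (1 + 0.8 z)(1 + (-0.23) z + (-0.53) z^2)
  [check: z-coef -0.23 - (-0.8) = 0.57; z^2-coef -0.53 - (-0.8)(-0.23) = -0.714; z^3-coef -(-0.8)(-0.53) = -0.424.]
Remaining roots from the quadratic factor 1 + (-0.23) z + (-0.53) z^2:
  Set 1 + (-0.23) z + (-0.53) z^2 = 0, i.e. a z^2 + b z + c = 0 with a = -0.53, b = -0.23, c = 1.
  Discriminant D = b^2 - 4ac = (-0.23)^2 - 4*(-0.53)*1 = 0.0529 - (-2.12) = 2.1729.
  D >= 0, so the roots are real: z = (-b +/- sqrt(D)) / (2a) = (0.23 +/- 1.474076) / (-1.06).
    z_1 = (0.23 + 1.474076) / (-1.06) = -1.6076,   |z_1| = 1.6076.
    z_2 = (0.23 - 1.474076) / (-1.06) = 1.1737,   |z_2| = 1.1737.
Moduli of all roots: 1.2500, 1.6076, 1.1737.
All moduli strictly greater than 1? Yes.
Verdict: Stationary.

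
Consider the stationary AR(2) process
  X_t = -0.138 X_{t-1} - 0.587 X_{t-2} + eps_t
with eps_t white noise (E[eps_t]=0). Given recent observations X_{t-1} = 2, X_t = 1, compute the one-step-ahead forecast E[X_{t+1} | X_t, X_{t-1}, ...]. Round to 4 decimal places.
E[X_{t+1} \mid \mathcal F_t] = -1.3120

For an AR(p) model X_t = c + sum_i phi_i X_{t-i} + eps_t, the
one-step-ahead conditional mean is
  E[X_{t+1} | X_t, ...] = c + sum_i phi_i X_{t+1-i}.
Substitute known values:
  E[X_{t+1} | ...] = (-0.138) * (1) + (-0.587) * (2)
                   = -1.3120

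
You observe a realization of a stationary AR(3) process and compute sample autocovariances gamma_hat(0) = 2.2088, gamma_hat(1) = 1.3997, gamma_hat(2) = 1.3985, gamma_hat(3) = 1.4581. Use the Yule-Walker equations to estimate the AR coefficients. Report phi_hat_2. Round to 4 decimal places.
\hat\phi_{2} = 0.2580

The Yule-Walker equations for an AR(p) process read, in matrix form,
  Gamma_p phi = r_p,   with   (Gamma_p)_{ij} = gamma(|i - j|),
                       (r_p)_i = gamma(i),   i,j = 1..p.
Substitute the sample gammas (Toeplitz matrix and right-hand side of size 3):
  Gamma_p = [[2.2088, 1.3997, 1.3985], [1.3997, 2.2088, 1.3997], [1.3985, 1.3997, 2.2088]]
  r_p     = [1.3997, 1.3985, 1.4581]
Written out (R1..R3):
  (R1) 2.2088 phi_1 + 1.3997 phi_2 + 1.3985 phi_3 = 1.3997
  (R2) 1.3997 phi_1 + 2.2088 phi_2 + 1.3997 phi_3 = 1.3985
  (R3) 1.3985 phi_1 + 1.3997 phi_2 + 2.2088 phi_3 = 1.4581
Gaussian elimination:
  R2 <- R2 - (1.3997/2.2088) R1 = R2 - (0.633693) R1:  1.321821 phi_2 + 0.513481 phi_3 = 0.511521
  R3 <- R3 - (1.3985/2.2088) R1 = R3 - (0.633149) R1:  0.513481 phi_2 + 1.323341 phi_3 = 0.571881
  R3 <- R3 - (0.513481/1.321821) R2 = R3 - (0.388465) R2:  1.123871 phi_3 = 0.373173
Back-substitution:
  phi_hat_3 = 0.373173 / 1.123871 = 0.332043
  phi_hat_2 = (0.511521 - (0.513481)(0.332043)) / 1.321821 = 0.257995
  phi_hat_1 = (1.3997 - (1.3997)(0.257995) - (1.3985)(0.332043)) / 2.2088 = 0.259971
So phi_hat = [0.2600, 0.2580, 0.3320].
Therefore phi_hat_2 = 0.2580.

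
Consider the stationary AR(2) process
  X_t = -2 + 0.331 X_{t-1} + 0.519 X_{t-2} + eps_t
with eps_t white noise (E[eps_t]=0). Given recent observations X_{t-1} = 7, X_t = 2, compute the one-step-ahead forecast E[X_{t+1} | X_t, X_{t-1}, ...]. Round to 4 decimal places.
E[X_{t+1} \mid \mathcal F_t] = 2.2950

For an AR(p) model X_t = c + sum_i phi_i X_{t-i} + eps_t, the
one-step-ahead conditional mean is
  E[X_{t+1} | X_t, ...] = c + sum_i phi_i X_{t+1-i}.
Substitute known values:
  E[X_{t+1} | ...] = -2 + (0.331) * (2) + (0.519) * (7)
                   = 2.2950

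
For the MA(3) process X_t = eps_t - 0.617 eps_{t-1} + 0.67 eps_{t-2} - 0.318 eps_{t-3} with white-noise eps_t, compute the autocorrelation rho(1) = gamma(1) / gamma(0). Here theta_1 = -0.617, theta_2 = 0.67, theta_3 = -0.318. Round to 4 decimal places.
\rho(1) = -0.6440

For an MA(q) process with theta_0 = 1, the autocovariance is
  gamma(k) = sigma^2 * sum_{i=0..q-k} theta_i * theta_{i+k},
and rho(k) = gamma(k) / gamma(0). Sigma^2 cancels.
  numerator   = (1)*(-0.617) + (-0.617)*(0.67) + (0.67)*(-0.318) = -1.24345.
  denominator = (1)^2 + (-0.617)^2 + (0.67)^2 + (-0.318)^2 = 1.930713.
  rho(1) = -1.24345 / 1.930713 = -0.6440.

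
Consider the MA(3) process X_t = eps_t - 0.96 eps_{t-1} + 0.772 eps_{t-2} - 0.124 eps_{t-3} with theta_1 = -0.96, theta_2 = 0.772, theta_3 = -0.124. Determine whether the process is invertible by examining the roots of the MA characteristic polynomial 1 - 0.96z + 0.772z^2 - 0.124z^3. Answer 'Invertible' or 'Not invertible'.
\text{Invertible}

The MA(q) characteristic polynomial is P(z) = 1 - 0.96z + 0.772z^2 - 0.124z^3.
Invertibility requires all roots to lie outside the unit circle, i.e. |z| > 1 for every root.
Degree 3: look for a simple real root z0 first, then factor out (1 - z/z0) and solve the remaining quadratic.
Testing z0 = 5: P(5) = 1 + (-0.96)(5) + (0.772)(5)^2 + (-0.124)(5)^3
  = 1 + (-4.8) + (19.3) + (-15.5) = 0.  So z_0 = 5 is a root, |z_0| = 5.
Divide out the factor (1 - 0.2 z) = (1 - z/z0) (since 1/z0 = 0.2):
  P(z) = (1 - 0.2 z)(1 + (-0.76) z + (0.62) z^2)
  [check: z-coef -0.76 - (0.2) = -0.96; z^2-coef 0.62 - (0.2)(-0.76) = 0.772; z^3-coef -(0.2)(0.62) = -0.124.]
Remaining roots from the quadratic factor 1 + (-0.76) z + (0.62) z^2:
  Set 1 + (-0.76) z + (0.62) z^2 = 0, i.e. a z^2 + b z + c = 0 with a = 0.62, b = -0.76, c = 1.
  Discriminant D = b^2 - 4ac = (-0.76)^2 - 4*(0.62)*1 = 0.5776 - (2.48) = -1.9024.
  D < 0, so the roots are the complex-conjugate pair z = (-b +/- i sqrt(-D)) / (2a) = 0.6129 +/- 1.1123i.
  For a conjugate pair |z|^2 = z * conj(z) = (product of roots) = c/a = 1/(0.62) = 1.612903, so |z| = sqrt(1.612903) = 1.27 for both roots.
Moduli of all roots: 5.0000, 1.2700, 1.2700.
All moduli strictly greater than 1? Yes.
Verdict: Invertible.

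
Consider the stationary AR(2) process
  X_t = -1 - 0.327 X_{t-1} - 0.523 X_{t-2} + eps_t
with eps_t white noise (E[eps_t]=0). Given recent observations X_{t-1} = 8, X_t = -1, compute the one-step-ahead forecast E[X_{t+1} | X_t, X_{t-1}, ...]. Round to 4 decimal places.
E[X_{t+1} \mid \mathcal F_t] = -4.8570

For an AR(p) model X_t = c + sum_i phi_i X_{t-i} + eps_t, the
one-step-ahead conditional mean is
  E[X_{t+1} | X_t, ...] = c + sum_i phi_i X_{t+1-i}.
Substitute known values:
  E[X_{t+1} | ...] = -1 + (-0.327) * (-1) + (-0.523) * (8)
                   = -4.8570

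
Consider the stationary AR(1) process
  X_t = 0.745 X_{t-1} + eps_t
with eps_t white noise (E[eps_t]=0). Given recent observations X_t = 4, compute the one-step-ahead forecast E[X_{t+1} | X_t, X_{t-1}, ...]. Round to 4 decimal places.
E[X_{t+1} \mid \mathcal F_t] = 2.9800

For an AR(p) model X_t = c + sum_i phi_i X_{t-i} + eps_t, the
one-step-ahead conditional mean is
  E[X_{t+1} | X_t, ...] = c + sum_i phi_i X_{t+1-i}.
Substitute known values:
  E[X_{t+1} | ...] = (0.745) * (4)
                   = 2.9800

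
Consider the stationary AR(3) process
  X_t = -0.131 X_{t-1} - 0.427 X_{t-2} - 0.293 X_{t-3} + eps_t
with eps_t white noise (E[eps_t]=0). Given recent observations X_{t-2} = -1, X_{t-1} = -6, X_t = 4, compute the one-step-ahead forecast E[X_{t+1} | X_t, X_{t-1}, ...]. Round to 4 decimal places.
E[X_{t+1} \mid \mathcal F_t] = 2.3310

For an AR(p) model X_t = c + sum_i phi_i X_{t-i} + eps_t, the
one-step-ahead conditional mean is
  E[X_{t+1} | X_t, ...] = c + sum_i phi_i X_{t+1-i}.
Substitute known values:
  E[X_{t+1} | ...] = (-0.131) * (4) + (-0.427) * (-6) + (-0.293) * (-1)
                   = 2.3310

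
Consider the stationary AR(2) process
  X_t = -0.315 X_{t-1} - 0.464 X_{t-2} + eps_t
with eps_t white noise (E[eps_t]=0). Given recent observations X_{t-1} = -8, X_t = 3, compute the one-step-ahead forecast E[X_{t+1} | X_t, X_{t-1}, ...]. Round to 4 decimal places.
E[X_{t+1} \mid \mathcal F_t] = 2.7670

For an AR(p) model X_t = c + sum_i phi_i X_{t-i} + eps_t, the
one-step-ahead conditional mean is
  E[X_{t+1} | X_t, ...] = c + sum_i phi_i X_{t+1-i}.
Substitute known values:
  E[X_{t+1} | ...] = (-0.315) * (3) + (-0.464) * (-8)
                   = 2.7670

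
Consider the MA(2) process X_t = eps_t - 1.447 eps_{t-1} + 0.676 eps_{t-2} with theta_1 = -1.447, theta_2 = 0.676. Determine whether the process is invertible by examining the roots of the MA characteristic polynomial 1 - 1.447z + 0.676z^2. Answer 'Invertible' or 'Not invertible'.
\text{Invertible}

The MA(q) characteristic polynomial is P(z) = 1 - 1.447z + 0.676z^2.
Invertibility requires all roots to lie outside the unit circle, i.e. |z| > 1 for every root.
Set 1 + (-1.447) z + (0.676) z^2 = 0, i.e. a z^2 + b z + c = 0 with a = 0.676, b = -1.447, c = 1.
Discriminant D = b^2 - 4ac = (-1.447)^2 - 4*(0.676)*1 = 2.093809 - (2.704) = -0.610191.
D < 0, so the roots are the complex-conjugate pair z = (-b +/- i sqrt(-D)) / (2a) = 1.0703 +/- 0.5778i.
For a conjugate pair |z|^2 = z * conj(z) = (product of roots) = c/a = 1/(0.676) = 1.47929, so |z| = sqrt(1.47929) = 1.2163 for both roots.
Moduli of all roots: 1.2163, 1.2163.
All moduli strictly greater than 1? Yes.
Verdict: Invertible.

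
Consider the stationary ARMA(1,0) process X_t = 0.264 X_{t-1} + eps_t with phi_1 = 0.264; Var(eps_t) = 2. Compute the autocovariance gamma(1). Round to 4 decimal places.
\gamma(1) = 0.5676

Multiply the model equation by X_{t-k} and take expectations. With theta_0 = psi_0 = 1 and psi_j the MA(infinity) weights, this gives
  gamma(k) - sum_i phi_i gamma(k-i) = c_k,
  c_k = sigma^2 * sum_{j=k..q} theta_j psi_{j-k}   (c_k = 0 for k > q),
using gamma(-m) = gamma(m).
Pure AR (q = 0): c_0 = sigma^2 = 2, c_k = 0 for k >= 1.
Equations for k = 0 and k = 1 (AR order 1):
  gamma(0) = phi_1 gamma(1) + c_0
  gamma(1) = phi_1 gamma(0) + c_1
Substituting the second into the first: gamma(0) (1 - phi_1^2) = c_0 + phi_1 c_1, so
  gamma(0) = c_0 / (1 - phi_1^2) = 2 / (1 - (0.264)^2) = 2 / 0.930304 = 2.149835.
  gamma(1) = phi_1 gamma(0) = (0.264)(2.149835) = 0.567556.
Therefore gamma(1) = 0.5676 (to 4 decimal places).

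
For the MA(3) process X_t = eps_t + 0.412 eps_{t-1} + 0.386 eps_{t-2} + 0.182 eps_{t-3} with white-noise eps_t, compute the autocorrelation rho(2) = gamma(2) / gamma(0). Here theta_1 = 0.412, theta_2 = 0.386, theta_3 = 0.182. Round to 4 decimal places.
\rho(2) = 0.3410

For an MA(q) process with theta_0 = 1, the autocovariance is
  gamma(k) = sigma^2 * sum_{i=0..q-k} theta_i * theta_{i+k},
and rho(k) = gamma(k) / gamma(0). Sigma^2 cancels.
  numerator   = (1)*(0.386) + (0.412)*(0.182) = 0.460984.
  denominator = (1)^2 + (0.412)^2 + (0.386)^2 + (0.182)^2 = 1.351864.
  rho(2) = 0.460984 / 1.351864 = 0.3410.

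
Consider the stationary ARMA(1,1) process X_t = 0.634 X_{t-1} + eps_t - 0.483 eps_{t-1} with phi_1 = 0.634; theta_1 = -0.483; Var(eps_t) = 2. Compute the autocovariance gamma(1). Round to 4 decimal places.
\gamma(1) = 0.3503

Multiply the model equation by X_{t-k} and take expectations. With theta_0 = psi_0 = 1 and psi_j the MA(infinity) weights, this gives
  gamma(k) - sum_i phi_i gamma(k-i) = c_k,
  c_k = sigma^2 * sum_{j=k..q} theta_j psi_{j-k}   (c_k = 0 for k > q),
using gamma(-m) = gamma(m).
psi-weights needed (psi_j = theta_j + sum_i phi_i psi_{j-i}):
  psi_1 = theta_1 + phi_1 = -0.483 + (0.634) = 0.151
Right-hand sides:
  c_0 = sigma^2 (1 + theta_1 psi_1) = 2 * (1 + (-0.483)(0.151)) = 2 * 0.927067 = 1.854134
  c_1 = sigma^2 theta_1 = 2 * (-0.483) = -0.966
  c_2 = 0
Equations for k = 0 and k = 1 (AR order 1):
  gamma(0) = phi_1 gamma(1) + c_0
  gamma(1) = phi_1 gamma(0) + c_1
Substituting the second into the first: gamma(0) (1 - phi_1^2) = c_0 + phi_1 c_1, so
  gamma(0) = (c_0 + phi_1 c_1) / (1 - phi_1^2) = (1.854134 + (0.634)(-0.966)) / (1 - (0.634)^2) = 1.24169 / 0.598044 = 2.076252.
  gamma(1) = phi_1 gamma(0) + c_1 = (0.634)(2.076252) + (-0.966) = 0.350344.
Therefore gamma(1) = 0.3503 (to 4 decimal places).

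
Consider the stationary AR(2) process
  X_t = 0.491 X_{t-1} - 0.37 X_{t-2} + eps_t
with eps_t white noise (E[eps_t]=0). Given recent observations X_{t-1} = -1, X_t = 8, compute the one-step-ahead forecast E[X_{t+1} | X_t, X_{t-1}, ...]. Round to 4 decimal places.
E[X_{t+1} \mid \mathcal F_t] = 4.2980

For an AR(p) model X_t = c + sum_i phi_i X_{t-i} + eps_t, the
one-step-ahead conditional mean is
  E[X_{t+1} | X_t, ...] = c + sum_i phi_i X_{t+1-i}.
Substitute known values:
  E[X_{t+1} | ...] = (0.491) * (8) + (-0.37) * (-1)
                   = 4.2980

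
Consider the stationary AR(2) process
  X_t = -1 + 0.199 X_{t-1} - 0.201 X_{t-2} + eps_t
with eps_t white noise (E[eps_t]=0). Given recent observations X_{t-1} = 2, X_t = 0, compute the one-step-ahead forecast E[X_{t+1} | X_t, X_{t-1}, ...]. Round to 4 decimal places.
E[X_{t+1} \mid \mathcal F_t] = -1.4020

For an AR(p) model X_t = c + sum_i phi_i X_{t-i} + eps_t, the
one-step-ahead conditional mean is
  E[X_{t+1} | X_t, ...] = c + sum_i phi_i X_{t+1-i}.
Substitute known values:
  E[X_{t+1} | ...] = -1 + (0.199) * (0) + (-0.201) * (2)
                   = -1.4020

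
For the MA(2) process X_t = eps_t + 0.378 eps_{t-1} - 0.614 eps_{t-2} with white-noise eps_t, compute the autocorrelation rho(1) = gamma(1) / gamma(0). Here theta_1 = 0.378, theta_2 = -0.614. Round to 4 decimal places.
\rho(1) = 0.0960

For an MA(q) process with theta_0 = 1, the autocovariance is
  gamma(k) = sigma^2 * sum_{i=0..q-k} theta_i * theta_{i+k},
and rho(k) = gamma(k) / gamma(0). Sigma^2 cancels.
  numerator   = (1)*(0.378) + (0.378)*(-0.614) = 0.145908.
  denominator = (1)^2 + (0.378)^2 + (-0.614)^2 = 1.51988.
  rho(1) = 0.145908 / 1.51988 = 0.0960.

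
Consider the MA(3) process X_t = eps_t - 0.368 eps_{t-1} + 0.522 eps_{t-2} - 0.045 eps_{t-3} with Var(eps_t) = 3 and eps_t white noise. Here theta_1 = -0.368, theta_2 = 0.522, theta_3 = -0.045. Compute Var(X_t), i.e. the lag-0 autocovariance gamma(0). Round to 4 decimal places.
\gamma(0) = 4.2298

For an MA(q) process X_t = eps_t + sum_i theta_i eps_{t-i} with
Var(eps_t) = sigma^2, the variance is
  gamma(0) = sigma^2 * (1 + sum_i theta_i^2).
  sum_i theta_i^2 = (-0.368)^2 + (0.522)^2 + (-0.045)^2 = 0.135424 + 0.272484 + 0.002025 = 0.409933.
  gamma(0) = 3 * (1 + 0.409933) = 3 * 1.409933 = 4.229799, which rounds to 4.2298.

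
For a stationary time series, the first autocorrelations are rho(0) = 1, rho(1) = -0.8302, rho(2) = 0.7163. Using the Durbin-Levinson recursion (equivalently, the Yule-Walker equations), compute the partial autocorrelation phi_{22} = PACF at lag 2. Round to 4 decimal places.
\phi_{22} = 0.0871

The PACF at lag k is phi_{kk}, the last component of the solution
to the Yule-Walker system G_k phi = r_k where
  (G_k)_{ij} = rho(|i - j|), (r_k)_i = rho(i), i,j = 1..k.
Equivalently, Durbin-Levinson gives phi_{kk} iteratively:
  phi_{11} = rho(1)
  phi_{kk} = [rho(k) - sum_{j=1..k-1} phi_{k-1,j} rho(k-j)]
            / [1 - sum_{j=1..k-1} phi_{k-1,j} rho(j)],
  phi_{k,j} = phi_{k-1,j} - phi_{kk} phi_{k-1,k-j},  j = 1..k-1.
Step k = 1:
  phi_11 = rho(1) = -0.8302.
Step k = 2:
  phi_22 = [rho(2) - phi_11 rho(1)] / [1 - phi_11 rho(1)] = [0.7163 - (-0.8302)(-0.8302)] / [1 - (-0.8302)(-0.8302)]
         = 0.02706796 / 0.31076796 = 0.0871.
Therefore phi_{22} = 0.0871.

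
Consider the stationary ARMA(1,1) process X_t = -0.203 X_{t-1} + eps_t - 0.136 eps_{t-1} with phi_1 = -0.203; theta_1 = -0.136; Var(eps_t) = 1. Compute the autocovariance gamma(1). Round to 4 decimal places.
\gamma(1) = -0.3633

Multiply the model equation by X_{t-k} and take expectations. With theta_0 = psi_0 = 1 and psi_j the MA(infinity) weights, this gives
  gamma(k) - sum_i phi_i gamma(k-i) = c_k,
  c_k = sigma^2 * sum_{j=k..q} theta_j psi_{j-k}   (c_k = 0 for k > q),
using gamma(-m) = gamma(m).
psi-weights needed (psi_j = theta_j + sum_i phi_i psi_{j-i}):
  psi_1 = theta_1 + phi_1 = -0.136 + (-0.203) = -0.339
Right-hand sides:
  c_0 = sigma^2 (1 + theta_1 psi_1) = 1 * (1 + (-0.136)(-0.339)) = 1 * 1.046104 = 1.046104
  c_1 = sigma^2 theta_1 = 1 * (-0.136) = -0.136
  c_2 = 0
Equations for k = 0 and k = 1 (AR order 1):
  gamma(0) = phi_1 gamma(1) + c_0
  gamma(1) = phi_1 gamma(0) + c_1
Substituting the second into the first: gamma(0) (1 - phi_1^2) = c_0 + phi_1 c_1, so
  gamma(0) = (c_0 + phi_1 c_1) / (1 - phi_1^2) = (1.046104 + (-0.203)(-0.136)) / (1 - (-0.203)^2) = 1.073712 / 0.958791 = 1.11986.
  gamma(1) = phi_1 gamma(0) + c_1 = (-0.203)(1.11986) + (-0.136) = -0.363332.
Therefore gamma(1) = -0.3633 (to 4 decimal places).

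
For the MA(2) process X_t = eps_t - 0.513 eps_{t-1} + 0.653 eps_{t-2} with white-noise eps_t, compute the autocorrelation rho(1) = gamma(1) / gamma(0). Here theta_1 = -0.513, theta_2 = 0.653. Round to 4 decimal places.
\rho(1) = -0.5019

For an MA(q) process with theta_0 = 1, the autocovariance is
  gamma(k) = sigma^2 * sum_{i=0..q-k} theta_i * theta_{i+k},
and rho(k) = gamma(k) / gamma(0). Sigma^2 cancels.
  numerator   = (1)*(-0.513) + (-0.513)*(0.653) = -0.847989.
  denominator = (1)^2 + (-0.513)^2 + (0.653)^2 = 1.689578.
  rho(1) = -0.847989 / 1.689578 = -0.5019.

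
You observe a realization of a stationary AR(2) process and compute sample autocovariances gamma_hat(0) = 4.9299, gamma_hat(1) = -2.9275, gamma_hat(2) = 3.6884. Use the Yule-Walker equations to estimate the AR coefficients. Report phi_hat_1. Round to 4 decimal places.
\hat\phi_{1} = -0.2310

The Yule-Walker equations for an AR(p) process read, in matrix form,
  Gamma_p phi = r_p,   with   (Gamma_p)_{ij} = gamma(|i - j|),
                       (r_p)_i = gamma(i),   i,j = 1..p.
Substitute the sample gammas (Toeplitz matrix and right-hand side of size 2):
  Gamma_p = [[4.9299, -2.9275], [-2.9275, 4.9299]]
  r_p     = [-2.9275, 3.6884]
Written out:
  4.9299 phi_1 - 2.9275 phi_2 = -2.9275
  -2.9275 phi_1 + 4.9299 phi_2 = 3.6884
Solve by Cramer's rule:
  det = gamma(0)^2 - gamma(1)^2 = (4.9299)^2 - (-2.9275)^2 = 24.30391401 - 8.57025625 = 15.73365776
  phi_hat_1 = [gamma(1) gamma(0) - gamma(1) gamma(2)] / det = [(-2.9275)(4.9299) - (-2.9275)(3.6884)] / 15.73365776 = -3.63449125 / 15.73365776 = -0.231
  phi_hat_2 = [gamma(0) gamma(2) - gamma(1)^2] / det = [(4.9299)(3.6884) - (-2.9275)^2] / 15.73365776 = 9.61318691 / 15.73365776 = 0.611
So phi_hat = [-0.2310, 0.6110].
Therefore phi_hat_1 = -0.2310.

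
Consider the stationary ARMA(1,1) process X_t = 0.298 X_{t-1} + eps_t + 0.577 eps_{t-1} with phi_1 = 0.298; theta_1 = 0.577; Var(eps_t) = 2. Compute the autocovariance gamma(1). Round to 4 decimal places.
\gamma(1) = 2.2508

Multiply the model equation by X_{t-k} and take expectations. With theta_0 = psi_0 = 1 and psi_j the MA(infinity) weights, this gives
  gamma(k) - sum_i phi_i gamma(k-i) = c_k,
  c_k = sigma^2 * sum_{j=k..q} theta_j psi_{j-k}   (c_k = 0 for k > q),
using gamma(-m) = gamma(m).
psi-weights needed (psi_j = theta_j + sum_i phi_i psi_{j-i}):
  psi_1 = theta_1 + phi_1 = 0.577 + (0.298) = 0.875
Right-hand sides:
  c_0 = sigma^2 (1 + theta_1 psi_1) = 2 * (1 + (0.577)(0.875)) = 2 * 1.504875 = 3.00975
  c_1 = sigma^2 theta_1 = 2 * (0.577) = 1.154
  c_2 = 0
Equations for k = 0 and k = 1 (AR order 1):
  gamma(0) = phi_1 gamma(1) + c_0
  gamma(1) = phi_1 gamma(0) + c_1
Substituting the second into the first: gamma(0) (1 - phi_1^2) = c_0 + phi_1 c_1, so
  gamma(0) = (c_0 + phi_1 c_1) / (1 - phi_1^2) = (3.00975 + (0.298)(1.154)) / (1 - (0.298)^2) = 3.353642 / 0.911196 = 3.680484.
  gamma(1) = phi_1 gamma(0) + c_1 = (0.298)(3.680484) + (1.154) = 2.250784.
Therefore gamma(1) = 2.2508 (to 4 decimal places).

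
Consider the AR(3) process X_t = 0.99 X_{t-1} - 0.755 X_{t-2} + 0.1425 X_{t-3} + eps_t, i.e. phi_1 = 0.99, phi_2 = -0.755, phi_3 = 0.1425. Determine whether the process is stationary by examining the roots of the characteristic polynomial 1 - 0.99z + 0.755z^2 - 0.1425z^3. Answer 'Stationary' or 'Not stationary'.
\text{Stationary}

The AR(p) characteristic polynomial is P(z) = 1 - 0.99z + 0.755z^2 - 0.1425z^3.
Stationarity requires all roots to lie outside the unit circle, i.e. |z| > 1 for every root.
Degree 3: look for a simple real root z0 first, then factor out (1 - z/z0) and solve the remaining quadratic.
Testing z0 = 4: P(4) = 1 + (-0.99)(4) + (0.755)(4)^2 + (-0.1425)(4)^3
  = 1 + (-3.96) + (12.08) + (-9.12) = 0.  So z_0 = 4 is a root, |z_0| = 4.
Divide out the factor (1 - 0.25 z) = (1 - z/z0) (since 1/z0 = 0.25):
  P(z) = (1 - 0.25 z)(1 + (-0.74) z + (0.57) z^2)
  [check: z-coef -0.74 - (0.25) = -0.99; z^2-coef 0.57 - (0.25)(-0.74) = 0.755; z^3-coef -(0.25)(0.57) = -0.1425.]
Remaining roots from the quadratic factor 1 + (-0.74) z + (0.57) z^2:
  Set 1 + (-0.74) z + (0.57) z^2 = 0, i.e. a z^2 + b z + c = 0 with a = 0.57, b = -0.74, c = 1.
  Discriminant D = b^2 - 4ac = (-0.74)^2 - 4*(0.57)*1 = 0.5476 - (2.28) = -1.7324.
  D < 0, so the roots are the complex-conjugate pair z = (-b +/- i sqrt(-D)) / (2a) = 0.6491 +/- 1.1546i.
  For a conjugate pair |z|^2 = z * conj(z) = (product of roots) = c/a = 1/(0.57) = 1.754386, so |z| = sqrt(1.754386) = 1.3245 for both roots.
Moduli of all roots: 4.0000, 1.3245, 1.3245.
All moduli strictly greater than 1? Yes.
Verdict: Stationary.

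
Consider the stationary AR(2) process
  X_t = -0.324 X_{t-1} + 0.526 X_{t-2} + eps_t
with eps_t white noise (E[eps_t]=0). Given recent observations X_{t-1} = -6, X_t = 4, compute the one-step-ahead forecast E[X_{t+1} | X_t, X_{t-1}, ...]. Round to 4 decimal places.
E[X_{t+1} \mid \mathcal F_t] = -4.4520

For an AR(p) model X_t = c + sum_i phi_i X_{t-i} + eps_t, the
one-step-ahead conditional mean is
  E[X_{t+1} | X_t, ...] = c + sum_i phi_i X_{t+1-i}.
Substitute known values:
  E[X_{t+1} | ...] = (-0.324) * (4) + (0.526) * (-6)
                   = -4.4520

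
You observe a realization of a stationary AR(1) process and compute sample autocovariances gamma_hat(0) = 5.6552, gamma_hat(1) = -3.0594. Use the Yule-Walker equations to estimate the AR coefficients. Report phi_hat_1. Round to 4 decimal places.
\hat\phi_{1} = -0.5410

The Yule-Walker equations for an AR(p) process read, in matrix form,
  Gamma_p phi = r_p,   with   (Gamma_p)_{ij} = gamma(|i - j|),
                       (r_p)_i = gamma(i),   i,j = 1..p.
Substitute the sample gammas (Toeplitz matrix and right-hand side of size 1):
  Gamma_p = [[5.6552]]
  r_p     = [-3.0594]
With p = 1 this is the single equation gamma(0) phi_1 = gamma(1):
  phi_hat_1 = gamma(1) / gamma(0) = -3.0594 / 5.6552 = -0.5410.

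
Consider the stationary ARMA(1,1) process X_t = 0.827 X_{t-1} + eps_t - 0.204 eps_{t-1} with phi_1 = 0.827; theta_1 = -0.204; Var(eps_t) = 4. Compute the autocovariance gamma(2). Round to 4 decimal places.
\gamma(2) = 5.4203

Multiply the model equation by X_{t-k} and take expectations. With theta_0 = psi_0 = 1 and psi_j the MA(infinity) weights, this gives
  gamma(k) - sum_i phi_i gamma(k-i) = c_k,
  c_k = sigma^2 * sum_{j=k..q} theta_j psi_{j-k}   (c_k = 0 for k > q),
using gamma(-m) = gamma(m).
psi-weights needed (psi_j = theta_j + sum_i phi_i psi_{j-i}):
  psi_1 = theta_1 + phi_1 = -0.204 + (0.827) = 0.623
Right-hand sides:
  c_0 = sigma^2 (1 + theta_1 psi_1) = 4 * (1 + (-0.204)(0.623)) = 4 * 0.872908 = 3.491632
  c_1 = sigma^2 theta_1 = 4 * (-0.204) = -0.816
  c_2 = 0
Equations for k = 0 and k = 1 (AR order 1):
  gamma(0) = phi_1 gamma(1) + c_0
  gamma(1) = phi_1 gamma(0) + c_1
Substituting the second into the first: gamma(0) (1 - phi_1^2) = c_0 + phi_1 c_1, so
  gamma(0) = (c_0 + phi_1 c_1) / (1 - phi_1^2) = (3.491632 + (0.827)(-0.816)) / (1 - (0.827)^2) = 2.8168 / 0.316071 = 8.911922.
  gamma(1) = phi_1 gamma(0) + c_1 = (0.827)(8.911922) + (-0.816) = 6.554159.
For k = 2 (> q): gamma(2) = phi_1 gamma(1) = (0.827)(6.554159) = 5.42029.
Therefore gamma(2) = 5.4203 (to 4 decimal places).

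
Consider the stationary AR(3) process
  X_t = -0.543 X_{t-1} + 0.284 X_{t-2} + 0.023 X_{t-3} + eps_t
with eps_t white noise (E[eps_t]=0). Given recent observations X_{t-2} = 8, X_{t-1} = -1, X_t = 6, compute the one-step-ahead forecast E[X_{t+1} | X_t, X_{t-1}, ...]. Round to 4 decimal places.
E[X_{t+1} \mid \mathcal F_t] = -3.3580

For an AR(p) model X_t = c + sum_i phi_i X_{t-i} + eps_t, the
one-step-ahead conditional mean is
  E[X_{t+1} | X_t, ...] = c + sum_i phi_i X_{t+1-i}.
Substitute known values:
  E[X_{t+1} | ...] = (-0.543) * (6) + (0.284) * (-1) + (0.023) * (8)
                   = -3.3580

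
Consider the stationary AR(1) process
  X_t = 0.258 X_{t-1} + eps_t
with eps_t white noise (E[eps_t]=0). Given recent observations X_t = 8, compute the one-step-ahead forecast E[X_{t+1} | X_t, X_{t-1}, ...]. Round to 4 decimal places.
E[X_{t+1} \mid \mathcal F_t] = 2.0640

For an AR(p) model X_t = c + sum_i phi_i X_{t-i} + eps_t, the
one-step-ahead conditional mean is
  E[X_{t+1} | X_t, ...] = c + sum_i phi_i X_{t+1-i}.
Substitute known values:
  E[X_{t+1} | ...] = (0.258) * (8)
                   = 2.0640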